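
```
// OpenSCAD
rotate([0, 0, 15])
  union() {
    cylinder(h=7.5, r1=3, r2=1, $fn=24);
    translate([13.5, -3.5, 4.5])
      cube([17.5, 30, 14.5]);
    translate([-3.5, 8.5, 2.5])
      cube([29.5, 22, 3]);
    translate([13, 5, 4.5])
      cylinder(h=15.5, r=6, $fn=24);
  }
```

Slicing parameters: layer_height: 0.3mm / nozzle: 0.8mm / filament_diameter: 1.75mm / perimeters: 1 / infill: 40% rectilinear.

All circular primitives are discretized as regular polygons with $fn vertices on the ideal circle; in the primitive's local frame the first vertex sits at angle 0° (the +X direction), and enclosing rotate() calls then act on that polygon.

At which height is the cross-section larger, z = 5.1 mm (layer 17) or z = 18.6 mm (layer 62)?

Layer 17 (z = 5.1): the cone: at t=0.680 of its height the radius interpolates to r₁+(r₂−r₁)t = 1.640, giving a regular 24-gon of that circumradius (area = (24/2)·1.640²·sin(360°/24) = 8.35 mm²); the 17.5×30 cube at (13.5, -3.5) contributes its full rectangle (area 525.00 mm²); the cube at (-3.5, 8.5) is present — its section is the full 29.5×22 rectangle (area 649.00 mm²); the r=6 cylinder at (13, 5) contributes a regular 24-gon of circumradius 6 (area = (24/2)·6.000²·sin(360°/24) = 111.81 mm²); Combining (union): the regions partially overlap — summed areas 1294.16 mm² minus the doubly-counted overlap 284.51 mm² gives 1009.65 mm² — area = 1009.65 mm²; (rotated 15° about Z; rotation is an isometry so areas/perimeters/island counts are preserved). So its area = 1009.65 mm². Layer 62 (z = 18.6): the cone is not intersected at this z (z outside [0, 7.5]); the cube at (13.5, -3.5) (footprint 17.5×30) is included at this height (area 525.00 mm²); the cube at (-3.5, 8.5) is absent (z outside [2.5, 5.5]); the r=6 cylinder at (13, 5) gives a regular 24-gon of circumradius 6 (constant along its height) (area = (24/2)·6.000²·sin(360°/24) = 111.81 mm²); Merging all regions: the regions partially overlap — summed areas 636.81 mm² minus the doubly-counted overlap 49.94 mm² gives 586.87 mm² — area = 586.87 mm²; (rotated 15° about Z; rotation is an isometry so areas/perimeters/island counts are preserved). So its area = 586.87 mm². Layer 17 is larger (1009.65 vs 586.87 mm²).

layer 17 (z = 5.1 mm)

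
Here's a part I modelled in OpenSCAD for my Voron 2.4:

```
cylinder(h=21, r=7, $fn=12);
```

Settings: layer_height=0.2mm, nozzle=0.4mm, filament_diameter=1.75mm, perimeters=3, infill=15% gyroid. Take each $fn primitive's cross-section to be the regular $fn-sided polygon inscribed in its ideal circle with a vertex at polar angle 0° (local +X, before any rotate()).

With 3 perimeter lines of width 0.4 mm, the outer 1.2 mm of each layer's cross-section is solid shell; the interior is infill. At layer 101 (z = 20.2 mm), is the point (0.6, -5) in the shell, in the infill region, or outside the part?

infill

At z = 20.2 mm: the r=7 cylinder contributes a regular 12-gon of circumradius 7. Overall, the cross-section is a single solid region. The nearest boundary edge runs (-0.00, -7.00)→(3.50, -6.06); distance from the point to it = 1.78 mm. The point is inside the cross-section and 1.78 mm from the nearest boundary — more than the 1.2 mm shell width (3 × 0.4), so it's in the infill interior.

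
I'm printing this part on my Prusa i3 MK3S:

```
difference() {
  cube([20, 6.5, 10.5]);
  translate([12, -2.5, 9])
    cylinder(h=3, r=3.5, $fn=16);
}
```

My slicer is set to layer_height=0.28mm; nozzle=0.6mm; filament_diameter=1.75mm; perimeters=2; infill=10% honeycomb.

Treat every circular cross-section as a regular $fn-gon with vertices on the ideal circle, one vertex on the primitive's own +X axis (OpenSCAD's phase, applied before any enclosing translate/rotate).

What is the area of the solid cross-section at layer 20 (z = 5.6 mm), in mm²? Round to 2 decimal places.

130.00 mm²

At z = 5.6 mm: the cube is present — its section is the full 20×6.5 rectangle (area 130.00 mm²); the cylinder at (12, -2.5) is not intersected at this z (z outside [9, 12]); After the difference (first − rest): none of the subtracted shapes is present at this height, so the 20×6.5 cube is unchanged — area = 130.00 mm². Overall, the cross-section is a single solid region. Net area = 130.00 mm².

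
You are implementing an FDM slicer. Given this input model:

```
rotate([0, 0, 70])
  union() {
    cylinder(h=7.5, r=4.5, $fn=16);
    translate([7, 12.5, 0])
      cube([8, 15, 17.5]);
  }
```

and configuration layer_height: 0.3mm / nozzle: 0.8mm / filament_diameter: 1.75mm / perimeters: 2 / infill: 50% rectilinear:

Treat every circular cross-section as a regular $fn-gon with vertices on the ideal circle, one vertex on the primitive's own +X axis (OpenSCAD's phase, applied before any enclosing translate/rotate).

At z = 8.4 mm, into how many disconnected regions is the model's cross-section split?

1

At z = 8.4 mm: the cylinder is absent (z outside [0, 7.5]); the cube at (7, 12.5) (footprint 8×15) is included at this height; Merging all regions: only the 8×15 cube at (7, 12.5) is present, so the union is just that shape — 1 connected region; (rotated 70° about Z; rotation is an isometry so areas/perimeters/island counts are preserved). The result has 1 disconnected region.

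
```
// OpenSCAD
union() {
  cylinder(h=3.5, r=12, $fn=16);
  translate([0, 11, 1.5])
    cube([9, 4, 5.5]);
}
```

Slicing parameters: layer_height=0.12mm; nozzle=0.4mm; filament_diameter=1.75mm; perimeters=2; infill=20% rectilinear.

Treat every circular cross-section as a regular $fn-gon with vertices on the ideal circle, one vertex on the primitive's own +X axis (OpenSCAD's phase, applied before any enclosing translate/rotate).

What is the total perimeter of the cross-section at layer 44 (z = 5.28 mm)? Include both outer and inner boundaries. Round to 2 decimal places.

26.00 mm

At z = 5.28 mm: the cylinder is absent (z outside [0, 3.5]); the cube at (0, 11) (footprint 9×4) is included at this height (perimeter 26.00 mm); Taking the union: only the 9×4 cube at (0, 11) is present, so the union is just that shape — boundary = 26.00 mm. Overall, the cross-section is a single solid region. Total boundary length (outer) = 26.00 mm.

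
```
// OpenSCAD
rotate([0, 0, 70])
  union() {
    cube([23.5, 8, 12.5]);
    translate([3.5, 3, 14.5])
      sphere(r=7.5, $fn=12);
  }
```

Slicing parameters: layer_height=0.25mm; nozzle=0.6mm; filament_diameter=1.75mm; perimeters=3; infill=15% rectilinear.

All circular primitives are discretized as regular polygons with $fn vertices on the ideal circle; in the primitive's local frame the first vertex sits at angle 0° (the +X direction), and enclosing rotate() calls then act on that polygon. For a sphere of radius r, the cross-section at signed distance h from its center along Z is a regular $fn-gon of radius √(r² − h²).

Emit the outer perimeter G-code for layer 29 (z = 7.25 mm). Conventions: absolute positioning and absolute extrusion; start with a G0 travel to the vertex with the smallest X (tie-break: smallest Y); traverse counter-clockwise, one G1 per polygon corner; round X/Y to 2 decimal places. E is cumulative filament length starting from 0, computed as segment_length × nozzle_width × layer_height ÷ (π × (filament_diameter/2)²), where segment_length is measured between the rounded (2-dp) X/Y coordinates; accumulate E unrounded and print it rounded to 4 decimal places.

G0 X-7.52 Y2.74 Z7.25
G1 X0.00 Y0.00 E0.4991
G1 X8.04 Y22.08 E1.9645
G1 X0.52 Y24.82 E2.4637
G1 X-7.52 Y2.74 E3.9291

At z = 7.25 mm: the cube is present — its section is the full 23.5×8 rectangle; the r=7.5 sphere at (3.5, 3) slices to a regular 12-gon of circumradius 1.920 (√(r²−h²) with h=7.25 from center); Combining (union): the r=7.5 sphere at (3.5, 3) lies entirely inside the 23.5×8 cube, so the union is just the 23.5×8 cube — 1 connected region; (whole slice rotated 70° about Z — lengths, areas and connectivity unchanged). The outline is a single polygon with 4 vertices. Extrusion per mm of travel: 0.6 × 0.25 / (π × 0.875²) = 0.062363. Accumulating E over each segment gives final E = 3.9291.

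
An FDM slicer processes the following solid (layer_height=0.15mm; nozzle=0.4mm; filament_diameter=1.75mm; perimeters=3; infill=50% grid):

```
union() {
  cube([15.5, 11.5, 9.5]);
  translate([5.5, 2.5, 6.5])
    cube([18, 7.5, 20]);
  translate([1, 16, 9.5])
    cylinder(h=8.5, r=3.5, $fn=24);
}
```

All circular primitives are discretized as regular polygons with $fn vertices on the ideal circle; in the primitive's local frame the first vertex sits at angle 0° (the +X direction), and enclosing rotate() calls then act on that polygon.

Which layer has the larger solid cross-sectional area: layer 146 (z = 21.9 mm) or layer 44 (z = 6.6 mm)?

Layer 146 (z = 21.9): the cube is absent (z outside [0, 9.5]); the cube at (5.5, 2.5) is present — its section is the full 18×7.5 rectangle (area 135.00 mm²); the cylinder at (1, 16) does not reach this height (z outside [9.5, 18]); Combining (union): only the 18×7.5 cube at (5.5, 2.5) is present, so the union is just that shape — area = 135.00 mm². So its area = 135.00 mm². Layer 44 (z = 6.6): the 15.5×11.5 cube contributes its full rectangle (area 178.25 mm²); the cube at (5.5, 2.5) (footprint 18×7.5) is included at this height (area 135.00 mm²); the cylinder at (1, 16) is absent (z outside [9.5, 18]); Taking the union: the regions partially overlap — summed areas 313.25 mm² minus the doubly-counted overlap 75.00 mm² gives 238.25 mm² — area = 238.25 mm². So its area = 238.25 mm². Layer 44 is larger (238.25 vs 135.00 mm²).

layer 44 (z = 6.6 mm)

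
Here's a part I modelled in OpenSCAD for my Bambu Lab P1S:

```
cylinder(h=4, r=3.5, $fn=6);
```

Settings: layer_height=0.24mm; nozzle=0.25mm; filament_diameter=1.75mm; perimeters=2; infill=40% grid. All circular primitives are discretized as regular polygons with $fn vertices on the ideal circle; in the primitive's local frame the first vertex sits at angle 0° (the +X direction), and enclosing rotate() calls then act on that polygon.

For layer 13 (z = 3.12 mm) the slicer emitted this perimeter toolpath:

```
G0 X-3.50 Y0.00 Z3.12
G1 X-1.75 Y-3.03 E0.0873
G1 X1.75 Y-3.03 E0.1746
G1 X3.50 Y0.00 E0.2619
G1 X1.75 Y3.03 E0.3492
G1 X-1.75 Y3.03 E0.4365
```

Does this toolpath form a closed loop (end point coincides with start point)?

no

Start point (G0): (-3.50, 0.00). End point (last G1): the path does not return to the start — open.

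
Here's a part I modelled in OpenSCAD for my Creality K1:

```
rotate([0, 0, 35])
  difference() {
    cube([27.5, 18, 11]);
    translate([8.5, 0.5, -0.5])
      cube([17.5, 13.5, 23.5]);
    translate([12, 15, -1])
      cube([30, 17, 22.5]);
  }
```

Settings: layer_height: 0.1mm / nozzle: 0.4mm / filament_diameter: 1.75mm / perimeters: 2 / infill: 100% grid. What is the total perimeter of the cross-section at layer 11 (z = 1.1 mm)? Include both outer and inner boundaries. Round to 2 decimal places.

153.00 mm

At z = 1.1 mm: the 27.5×18 cube contributes its full rectangle (perimeter 91.00 mm); the cube at (8.5, 0.5) is present — its section is the full 17.5×13.5 rectangle (perimeter 62.00 mm); the cube at (12, 15) is present — its section is the full 30×17 rectangle (perimeter 94.00 mm); Taking the first minus the rest: starting from the 27.5×18 cube, the 17.5×13.5 cube at (8.5, 0.5) lies wholly inside it (removes its full 236.25 mm² and its 62.00 mm outline becomes a hole wall); the 30×17 cube at (12, 15) partially overlaps it — only the 46.50 mm² overlap (of its 510.00 mm²) is removed, clipping the outline — boundary (outer + 1 inner loop) = 153.00 mm; (whole slice rotated 35° about Z — lengths, areas and connectivity unchanged). Overall, the cross-section is one region with 1 hole. Total boundary length (outer + inner) = 153.00 mm.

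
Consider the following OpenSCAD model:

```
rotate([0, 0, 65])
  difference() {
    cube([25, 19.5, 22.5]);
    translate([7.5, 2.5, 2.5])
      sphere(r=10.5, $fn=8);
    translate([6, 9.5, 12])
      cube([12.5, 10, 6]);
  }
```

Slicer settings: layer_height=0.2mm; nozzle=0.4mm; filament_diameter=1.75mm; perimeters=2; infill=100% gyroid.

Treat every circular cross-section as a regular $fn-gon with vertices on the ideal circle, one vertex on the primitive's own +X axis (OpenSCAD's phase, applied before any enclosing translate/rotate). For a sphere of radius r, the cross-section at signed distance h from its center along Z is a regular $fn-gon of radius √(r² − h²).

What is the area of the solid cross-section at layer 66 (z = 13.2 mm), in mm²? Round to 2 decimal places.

At z = 13.2 mm: the 25×19.5 cube contributes its full rectangle (area 487.50 mm²); the sphere at (7.5, 2.5) does not reach this height (|z−center|=10.700 > r=10.5); the 12.5×10 cube at (6, 9.5) contributes its full rectangle (area 125.00 mm²); Subtracting the remaining from the first: starting from the 25×19.5 cube (487.50 mm²), the 12.5×10 cube at (6, 9.5) lies inside it touching the edge (removes its full 125.00 mm²) — area = 362.50 mm²; (rotated 65° about Z; rotation is an isometry so areas/perimeters/island counts are preserved). Overall, the cross-section is a single solid region. Net area = 362.50 mm².

362.50 mm²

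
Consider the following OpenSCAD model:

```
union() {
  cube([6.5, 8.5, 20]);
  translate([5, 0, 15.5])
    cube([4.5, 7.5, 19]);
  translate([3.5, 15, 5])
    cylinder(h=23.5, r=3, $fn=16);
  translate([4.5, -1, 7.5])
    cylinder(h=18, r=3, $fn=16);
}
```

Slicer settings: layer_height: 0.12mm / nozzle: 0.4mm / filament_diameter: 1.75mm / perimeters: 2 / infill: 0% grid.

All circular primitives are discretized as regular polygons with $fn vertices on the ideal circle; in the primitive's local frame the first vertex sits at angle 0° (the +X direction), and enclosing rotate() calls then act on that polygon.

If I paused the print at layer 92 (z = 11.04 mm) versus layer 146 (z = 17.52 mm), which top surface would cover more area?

Layer 92 (z = 11.04): the 6.5×8.5 cube contributes its full rectangle (area 55.25 mm²); the cube at (5, 0) is absent (z outside [15.5, 34.5]); the r=3 cylinder at (3.5, 15) contributes a regular 16-gon of circumradius 3 (area = (16/2)·3.000²·sin(360°/16) = 27.55 mm²); the r=3 cylinder at (4.5, -1) contributes a regular 16-gon of circumradius 3 (area = (16/2)·3.000²·sin(360°/16) = 27.55 mm²); Merging all regions: the regions partially overlap — summed areas 110.36 mm² minus the doubly-counted overlap 7.42 mm² gives 102.94 mm² — area = 102.94 mm². So its area = 102.94 mm². Layer 146 (z = 17.52): the 6.5×8.5 cube contributes its full rectangle (area 55.25 mm²); the cube at (5, 0) is present — its section is the full 4.5×7.5 rectangle (area 33.75 mm²); the cylinder at (3.5, 15): section is a regular 16-gon, circumradius r=3 (area = (16/2)·3.000²·sin(360°/16) = 27.55 mm²); the r=3 cylinder at (4.5, -1) gives a regular 16-gon of circumradius 3 (constant along its height) (area = (16/2)·3.000²·sin(360°/16) = 27.55 mm²); Taking the union: the regions partially overlap — summed areas 144.11 mm² minus the doubly-counted overlap 19.23 mm² gives 124.88 mm² — area = 124.88 mm². So its area = 124.88 mm². Layer 146 is larger (124.88 vs 102.94 mm²).

layer 146 (z = 17.52 mm)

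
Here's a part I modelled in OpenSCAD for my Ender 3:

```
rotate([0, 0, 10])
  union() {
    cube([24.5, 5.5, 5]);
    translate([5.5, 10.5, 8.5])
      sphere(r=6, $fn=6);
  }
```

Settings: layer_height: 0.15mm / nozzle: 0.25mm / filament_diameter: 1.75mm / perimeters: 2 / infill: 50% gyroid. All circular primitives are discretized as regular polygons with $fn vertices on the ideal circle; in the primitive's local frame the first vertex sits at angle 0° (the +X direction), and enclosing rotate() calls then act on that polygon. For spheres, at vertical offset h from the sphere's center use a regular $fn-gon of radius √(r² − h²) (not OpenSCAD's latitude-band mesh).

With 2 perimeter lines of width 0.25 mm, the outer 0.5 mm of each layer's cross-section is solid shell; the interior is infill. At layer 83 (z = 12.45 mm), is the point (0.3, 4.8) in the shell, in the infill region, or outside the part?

outside

At z = 12.45 mm: the cube does not reach this height (z outside [0, 5]); the sphere at (5.5, 10.5): section is a regular 6-gon, circumradius = √(r²−h²) = √(6²−3.95²) = 4.516; Taking the union: only the r=6 sphere at (5.5, 10.5) is present, so the union is just that shape — 1 connected region; (rotated 10° about Z; rotation is an isometry so areas/perimeters/island counts are preserved). Overall, the cross-section is a single solid region. Undo the 10° rotation: the query point maps to (1.129, 4.675) in the un-rotated model frame. The nearest boundary edge runs (0.98, 10.50)→(3.24, 6.59); distance from the point to it = 2.85 mm. The point is not inside any of the regions above, so it lies outside the cross-section (2.85 mm from the nearest boundary).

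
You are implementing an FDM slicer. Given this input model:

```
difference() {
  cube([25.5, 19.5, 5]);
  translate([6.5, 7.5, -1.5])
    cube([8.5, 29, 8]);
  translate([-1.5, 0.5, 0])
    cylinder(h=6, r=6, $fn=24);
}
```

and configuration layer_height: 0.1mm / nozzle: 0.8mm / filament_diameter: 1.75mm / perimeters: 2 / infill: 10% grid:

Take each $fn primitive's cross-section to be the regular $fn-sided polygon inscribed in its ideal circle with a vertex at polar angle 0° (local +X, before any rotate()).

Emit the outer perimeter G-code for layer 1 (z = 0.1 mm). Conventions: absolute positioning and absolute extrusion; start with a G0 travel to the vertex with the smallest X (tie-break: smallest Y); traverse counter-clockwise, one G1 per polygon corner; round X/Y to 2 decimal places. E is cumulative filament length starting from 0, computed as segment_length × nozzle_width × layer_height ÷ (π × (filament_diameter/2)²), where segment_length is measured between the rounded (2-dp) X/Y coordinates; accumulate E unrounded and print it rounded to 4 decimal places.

At z = 0.1 mm: the cube is present — its section is the full 25.5×19.5 rectangle; the cube at (6.5, 7.5) (footprint 8.5×29) is included at this height; the r=6 cylinder at (-1.5, 0.5) gives a regular 24-gon of circumradius 6 (constant along its height); Subtracting the remaining from the first: starting from the 25.5×19.5 cube, the 8.5×29 cube at (6.5, 7.5) partially overlaps it — only the 102.00 mm² overlap (of its 246.50 mm²) is removed, clipping the outline; the r=6 cylinder at (-1.5, 0.5) partially overlaps it — only the 21.33 mm² overlap (of its 111.81 mm²) is removed, clipping the outline — 1 connected region. The outline is a single polygon with 15 vertices. Extrusion per mm of travel: 0.8 × 0.1 / (π × 0.875²) = 0.033260. Accumulating E over each segment gives final E = 3.7139.

G0 X0.00 Y6.30 Z0.10
G1 X0.05 Y6.30 E0.0017
G1 X1.50 Y5.70 E0.0539
G1 X2.74 Y4.74 E0.1060
G1 X3.70 Y3.50 E0.1582
G1 X4.30 Y2.05 E0.2104
G1 X4.50 Y0.50 E0.2623
G1 X4.43 Y0.00 E0.2791
G1 X25.50 Y0.00 E0.9799
G1 X25.50 Y19.50 E1.6285
G1 X15.00 Y19.50 E1.9777
G1 X15.00 Y7.50 E2.3769
G1 X6.50 Y7.50 E2.6596
G1 X6.50 Y19.50 E3.0587
G1 X0.00 Y19.50 E3.2749
G1 X0.00 Y6.30 E3.7139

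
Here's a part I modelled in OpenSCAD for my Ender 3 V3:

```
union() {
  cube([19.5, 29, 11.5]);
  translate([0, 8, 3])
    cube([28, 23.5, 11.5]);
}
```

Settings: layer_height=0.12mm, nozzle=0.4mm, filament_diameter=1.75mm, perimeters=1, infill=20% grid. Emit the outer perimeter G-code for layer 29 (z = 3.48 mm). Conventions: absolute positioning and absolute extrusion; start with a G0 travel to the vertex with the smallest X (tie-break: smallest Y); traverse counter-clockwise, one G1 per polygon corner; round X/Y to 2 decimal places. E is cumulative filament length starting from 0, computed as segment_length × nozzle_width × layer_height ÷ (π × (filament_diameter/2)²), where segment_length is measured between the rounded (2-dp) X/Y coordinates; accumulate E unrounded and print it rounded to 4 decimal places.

At z = 3.48 mm: the 19.5×29 cube contributes its full rectangle; the cube at (0, 8) is present — its section is the full 28×23.5 rectangle; Merging all regions: the regions partially overlap (shared area 409.50 mm²), so overlapping operands fuse into one piece — 1 connected region. The outline is a single polygon with 6 vertices. Extrusion per mm of travel: 0.4 × 0.12 / (π × 0.875²) = 0.019956. Accumulating E over each segment gives final E = 2.3748.

G0 X0.00 Y0.00 Z3.48
G1 X19.50 Y0.00 E0.3891
G1 X19.50 Y8.00 E0.5488
G1 X28.00 Y8.00 E0.7184
G1 X28.00 Y31.50 E1.1874
G1 X0.00 Y31.50 E1.7462
G1 X0.00 Y0.00 E2.3748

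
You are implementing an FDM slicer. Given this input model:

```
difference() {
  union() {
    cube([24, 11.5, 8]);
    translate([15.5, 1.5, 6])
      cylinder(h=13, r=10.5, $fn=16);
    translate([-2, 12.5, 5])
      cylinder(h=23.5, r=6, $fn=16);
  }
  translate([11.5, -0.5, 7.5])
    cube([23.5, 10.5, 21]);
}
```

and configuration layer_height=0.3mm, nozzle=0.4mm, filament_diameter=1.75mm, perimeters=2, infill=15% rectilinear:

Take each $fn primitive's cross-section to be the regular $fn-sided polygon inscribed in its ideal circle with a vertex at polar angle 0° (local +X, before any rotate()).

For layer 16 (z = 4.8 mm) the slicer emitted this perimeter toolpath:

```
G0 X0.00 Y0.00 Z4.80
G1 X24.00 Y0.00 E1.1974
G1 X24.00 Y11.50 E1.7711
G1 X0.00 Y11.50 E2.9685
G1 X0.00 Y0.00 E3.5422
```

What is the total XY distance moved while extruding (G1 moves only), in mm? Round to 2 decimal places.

Sum the Euclidean lengths of each G1 segment: total = 71.00 mm.

71.00 mm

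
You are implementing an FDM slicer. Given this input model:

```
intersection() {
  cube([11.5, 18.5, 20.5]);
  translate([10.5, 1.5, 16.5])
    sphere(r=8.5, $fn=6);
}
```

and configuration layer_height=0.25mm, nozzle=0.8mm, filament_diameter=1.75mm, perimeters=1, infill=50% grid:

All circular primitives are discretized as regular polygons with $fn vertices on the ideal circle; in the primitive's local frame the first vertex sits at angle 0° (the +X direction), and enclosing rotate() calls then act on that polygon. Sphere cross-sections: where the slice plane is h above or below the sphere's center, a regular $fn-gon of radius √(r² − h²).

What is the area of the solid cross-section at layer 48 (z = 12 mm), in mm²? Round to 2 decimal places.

51.69 mm²

At z = 12 mm: the cube (footprint 11.5×18.5) is included at this height (area 212.75 mm²); the r=8.5 sphere at (10.5, 1.5) contributes a regular 6-gon of circumradius √(8.5²−4.5²) = 7.211 (area = (6/2)·7.211²·sin(360°/6) = 135.10 mm²); After intersecting: the r=8.5 sphere at (10.5, 1.5) partially overlaps the 11.5×18.5 cube; clipping to the common part keeps 51.69 mm² — area = 51.69 mm². Overall, the cross-section is a single solid region. Net area = 51.69 mm².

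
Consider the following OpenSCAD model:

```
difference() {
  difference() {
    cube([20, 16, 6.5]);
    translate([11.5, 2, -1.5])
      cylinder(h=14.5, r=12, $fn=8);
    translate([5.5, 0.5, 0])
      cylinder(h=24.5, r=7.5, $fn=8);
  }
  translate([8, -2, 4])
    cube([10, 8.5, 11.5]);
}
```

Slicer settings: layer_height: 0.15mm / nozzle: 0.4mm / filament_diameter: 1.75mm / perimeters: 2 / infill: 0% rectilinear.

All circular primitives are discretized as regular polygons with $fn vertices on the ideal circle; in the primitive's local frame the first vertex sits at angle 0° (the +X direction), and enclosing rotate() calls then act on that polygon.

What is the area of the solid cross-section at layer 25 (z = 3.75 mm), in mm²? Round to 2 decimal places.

89.90 mm²

At z = 3.75 mm: the 20×16 cube contributes its full rectangle (area 320.00 mm²); the r=12 cylinder at (11.5, 2) contributes a regular 8-gon of circumradius 12 (area = (8/2)·12.000²·sin(360°/8) = 407.29 mm²); the cylinder at (5.5, 0.5): section is a regular 8-gon, circumradius r=7.5 (area = (8/2)·7.500²·sin(360°/8) = 159.10 mm²); After the difference (first − rest): starting from the 20×16 cube (320.00 mm²), the r=12 cylinder at (11.5, 2) partially overlaps it — only the 228.43 mm² overlap (of its 407.29 mm²) is removed, clipping the outline; the r=7.5 cylinder at (5.5, 0.5) partially overlaps it — only the 1.67 mm² overlap (of its 159.10 mm²) is removed, clipping the outline — area = 89.90 mm²; the cube at (8, -2) is not intersected at this z (z outside [4, 15.5]); Subtracting the remaining from the first: none of the subtracted shapes is present at this height, so the result so far is unchanged — area = 89.90 mm². Overall, the cross-section is a single solid region. Net area = 89.90 mm².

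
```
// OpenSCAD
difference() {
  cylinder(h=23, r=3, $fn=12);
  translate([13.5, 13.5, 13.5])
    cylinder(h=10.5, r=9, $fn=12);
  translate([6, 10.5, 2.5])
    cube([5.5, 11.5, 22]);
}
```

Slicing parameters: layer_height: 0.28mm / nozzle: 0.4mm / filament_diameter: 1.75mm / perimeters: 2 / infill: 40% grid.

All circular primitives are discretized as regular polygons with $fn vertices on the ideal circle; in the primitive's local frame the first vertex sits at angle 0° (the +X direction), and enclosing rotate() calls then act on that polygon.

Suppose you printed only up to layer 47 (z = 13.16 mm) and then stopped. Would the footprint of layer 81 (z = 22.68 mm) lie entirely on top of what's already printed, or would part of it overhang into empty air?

entirely on top

Compare the two slices. At z = 13.16: the r=3 cylinder contributes a regular 12-gon of circumradius 3 (area = (12/2)·3.000²·sin(360°/12) = 27.00 mm²); the cylinder at (13.5, 13.5) is absent (z outside [13.5, 24]); the 5.5×11.5 cube at (6, 10.5) contributes its full rectangle (area 63.25 mm²); After the difference (first − rest): starting from the r=3 cylinder (27.00 mm²), the 5.5×11.5 cube at (6, 10.5) misses the remaining region (no effect) — area = 27.00 mm². At z = 22.68: the r=3 cylinder gives a regular 12-gon of circumradius 3 (constant along its height) (area = (12/2)·3.000²·sin(360°/12) = 27.00 mm²); the r=9 cylinder at (13.5, 13.5) contributes a regular 12-gon of circumradius 9 (area = (12/2)·9.000²·sin(360°/12) = 243.00 mm²); the cube at (6, 10.5) (footprint 5.5×11.5) is included at this height (area 63.25 mm²); Taking the first minus the rest: starting from the r=3 cylinder (27.00 mm²), the r=9 cylinder at (13.5, 13.5) misses the remaining region (no effect); the 5.5×11.5 cube at (6, 10.5) misses the remaining region (no effect) — area = 27.00 mm². Checking containment: the cross-section at z = 22.68 is a subset of the cross-section at z = 13.16.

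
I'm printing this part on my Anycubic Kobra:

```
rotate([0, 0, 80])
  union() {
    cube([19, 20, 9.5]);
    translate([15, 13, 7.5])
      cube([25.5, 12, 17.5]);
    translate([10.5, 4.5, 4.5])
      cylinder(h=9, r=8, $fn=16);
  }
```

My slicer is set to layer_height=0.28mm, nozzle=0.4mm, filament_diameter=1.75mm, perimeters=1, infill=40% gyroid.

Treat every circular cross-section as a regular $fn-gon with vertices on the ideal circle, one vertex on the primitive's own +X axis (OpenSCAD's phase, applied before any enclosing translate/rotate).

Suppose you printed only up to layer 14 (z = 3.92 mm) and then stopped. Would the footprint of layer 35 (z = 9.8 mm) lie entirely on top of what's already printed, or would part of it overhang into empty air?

part overhangs

Compare the two slices. At z = 3.92: the cube is present — its section is the full 19×20 rectangle (area 380.00 mm²); the cube at (15, 13) does not reach this height (z outside [7.5, 25]); the cylinder at (10.5, 4.5) is not intersected at this z (z outside [4.5, 13.5]); Combining (union): only the 19×20 cube is present, so the union is just that shape — area = 380.00 mm²; (rotated 80° about Z; rotation is an isometry so areas/perimeters/island counts are preserved). At z = 9.8: the cube does not reach this height (z outside [0, 9.5]); the 25.5×12 cube at (15, 13) contributes its full rectangle (area 306.00 mm²); the cylinder at (10.5, 4.5): section is a regular 16-gon, circumradius r=8 (area = (16/2)·8.000²·sin(360°/16) = 195.93 mm²); Combining (union): the 2 present regions are separate (no shared area or edge), so areas and boundary lengths simply add and each stays a separate island — area = 501.93 mm²; (rotated 80° about Z; rotation is an isometry so areas/perimeters/island counts are preserved). Checking containment: at z = 9.8 the cross-section extends beyond the z = 3.92 cross-section by about 308.97 mm².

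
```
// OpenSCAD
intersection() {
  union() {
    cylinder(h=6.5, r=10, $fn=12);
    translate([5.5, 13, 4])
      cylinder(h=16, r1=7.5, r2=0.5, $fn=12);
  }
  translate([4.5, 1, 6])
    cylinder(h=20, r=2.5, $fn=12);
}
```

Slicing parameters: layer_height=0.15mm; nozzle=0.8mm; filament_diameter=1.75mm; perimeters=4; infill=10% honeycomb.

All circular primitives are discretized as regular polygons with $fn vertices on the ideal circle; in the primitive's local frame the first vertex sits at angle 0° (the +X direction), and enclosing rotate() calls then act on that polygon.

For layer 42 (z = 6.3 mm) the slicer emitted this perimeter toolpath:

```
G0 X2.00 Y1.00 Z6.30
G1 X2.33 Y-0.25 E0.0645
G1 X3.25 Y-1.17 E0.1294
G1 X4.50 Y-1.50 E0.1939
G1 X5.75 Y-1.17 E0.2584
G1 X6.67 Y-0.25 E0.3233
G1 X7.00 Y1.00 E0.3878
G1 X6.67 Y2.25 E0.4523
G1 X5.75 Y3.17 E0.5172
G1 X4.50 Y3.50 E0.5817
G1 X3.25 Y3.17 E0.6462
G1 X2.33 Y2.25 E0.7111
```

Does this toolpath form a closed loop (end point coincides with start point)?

no

Start point (G0): (2.00, 1.00). End point (last G1): the path does not return to the start — open.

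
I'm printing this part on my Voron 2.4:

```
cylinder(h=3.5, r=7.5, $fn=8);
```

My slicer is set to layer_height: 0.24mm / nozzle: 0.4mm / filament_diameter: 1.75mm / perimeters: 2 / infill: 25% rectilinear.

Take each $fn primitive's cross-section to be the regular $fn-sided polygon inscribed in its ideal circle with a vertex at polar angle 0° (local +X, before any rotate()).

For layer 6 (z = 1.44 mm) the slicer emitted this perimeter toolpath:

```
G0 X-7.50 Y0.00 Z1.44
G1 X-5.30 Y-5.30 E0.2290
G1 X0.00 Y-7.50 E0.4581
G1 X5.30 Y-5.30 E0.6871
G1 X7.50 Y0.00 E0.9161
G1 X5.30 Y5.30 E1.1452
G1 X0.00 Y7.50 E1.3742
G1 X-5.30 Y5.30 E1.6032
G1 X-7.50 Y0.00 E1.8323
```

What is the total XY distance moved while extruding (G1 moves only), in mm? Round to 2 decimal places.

Sum the Euclidean lengths of each G1 segment: total = 45.91 mm.

45.91 mm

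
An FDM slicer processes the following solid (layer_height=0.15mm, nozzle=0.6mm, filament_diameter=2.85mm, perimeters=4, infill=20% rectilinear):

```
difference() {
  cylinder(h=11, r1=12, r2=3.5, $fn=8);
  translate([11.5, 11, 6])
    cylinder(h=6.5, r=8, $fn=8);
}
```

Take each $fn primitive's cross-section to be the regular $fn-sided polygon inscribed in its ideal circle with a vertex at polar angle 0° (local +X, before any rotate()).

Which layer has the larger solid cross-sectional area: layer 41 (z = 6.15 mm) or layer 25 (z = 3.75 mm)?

Layer 41 (z = 6.15): the cone (r1=12→r2=3.5) has section circumradius 7.248 here — a regular 8-gon (area = (8/2)·7.248²·sin(360°/8) = 148.58 mm²); the cylinder at (11.5, 11): section is a regular 8-gon, circumradius r=8 (area = (8/2)·8.000²·sin(360°/8) = 181.02 mm²); After the difference (first − rest): starting from the cone (148.58 mm²), the r=8 cylinder at (11.5, 11) misses the remaining region (no effect) — area = 148.58 mm². So its area = 148.58 mm². Layer 25 (z = 3.75): the cone: at t=0.341 of its height the radius interpolates to r₁+(r₂−r₁)t = 9.102, giving a regular 8-gon of that circumradius (area = (8/2)·9.102²·sin(360°/8) = 234.34 mm²); the cylinder at (11.5, 11) is absent (z outside [6, 12.5]); Subtracting the remaining from the first: none of the subtracted shapes is present at this height, so the cone is unchanged — area = 234.34 mm². So its area = 234.34 mm². Layer 25 is larger (234.34 vs 148.58 mm²).

layer 25 (z = 3.75 mm)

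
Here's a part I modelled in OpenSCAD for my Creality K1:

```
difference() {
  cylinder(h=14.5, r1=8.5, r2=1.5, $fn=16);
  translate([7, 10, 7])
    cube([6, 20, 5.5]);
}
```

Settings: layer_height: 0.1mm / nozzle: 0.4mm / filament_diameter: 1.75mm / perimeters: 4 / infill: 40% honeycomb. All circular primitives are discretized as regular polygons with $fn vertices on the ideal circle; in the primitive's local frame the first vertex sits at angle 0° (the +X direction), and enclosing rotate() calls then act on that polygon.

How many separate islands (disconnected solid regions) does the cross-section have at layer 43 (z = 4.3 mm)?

1

At z = 4.3 mm: the cone contributes a regular 16-gon of circumradius 6.424 (interpolated between r1=8.5 and r2=1.5 at t=0.297); the cube at (7, 10) is not intersected at this z (z outside [7, 12.5]); Subtracting the remaining from the first: none of the subtracted shapes is present at this height, so the cone is unchanged — 1 connected region. Overall, the cross-section is a single solid region. Island count = 1.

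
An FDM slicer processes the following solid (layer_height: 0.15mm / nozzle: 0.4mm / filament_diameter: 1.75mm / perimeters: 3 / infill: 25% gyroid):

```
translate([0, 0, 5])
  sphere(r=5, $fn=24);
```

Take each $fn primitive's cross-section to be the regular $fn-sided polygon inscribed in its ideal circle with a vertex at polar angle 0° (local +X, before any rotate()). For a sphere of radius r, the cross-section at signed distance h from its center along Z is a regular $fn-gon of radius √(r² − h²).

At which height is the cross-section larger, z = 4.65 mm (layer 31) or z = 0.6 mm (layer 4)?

Layer 31 (z = 4.65): the sphere: section is a regular 24-gon, circumradius = √(r²−h²) = √(5²−0.35²) = 4.988 (area = (24/2)·4.988²·sin(360°/24) = 77.27 mm²). So its area = 77.27 mm². Layer 4 (z = 0.6): the r=5 sphere contributes a regular 24-gon of circumradius √(5²−4.4²) = 2.375 (area = (24/2)·2.375²·sin(360°/24) = 17.52 mm²). So its area = 17.52 mm². Layer 31 is larger (77.27 vs 17.52 mm²).

layer 31 (z = 4.65 mm)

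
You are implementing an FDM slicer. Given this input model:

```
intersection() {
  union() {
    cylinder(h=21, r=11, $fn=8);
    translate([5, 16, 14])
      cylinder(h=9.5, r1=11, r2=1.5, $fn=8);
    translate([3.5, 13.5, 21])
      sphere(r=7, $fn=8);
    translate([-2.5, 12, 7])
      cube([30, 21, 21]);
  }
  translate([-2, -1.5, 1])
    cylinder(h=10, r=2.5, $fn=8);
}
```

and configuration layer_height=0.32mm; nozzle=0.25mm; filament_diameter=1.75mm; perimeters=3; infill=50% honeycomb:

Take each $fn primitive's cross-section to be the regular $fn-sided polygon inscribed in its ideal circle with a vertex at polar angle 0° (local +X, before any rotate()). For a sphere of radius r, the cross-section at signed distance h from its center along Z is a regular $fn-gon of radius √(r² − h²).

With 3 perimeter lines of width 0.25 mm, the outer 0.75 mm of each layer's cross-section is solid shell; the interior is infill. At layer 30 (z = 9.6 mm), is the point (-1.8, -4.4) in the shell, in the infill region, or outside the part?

At z = 9.6 mm: the r=11 cylinder contributes a regular 8-gon of circumradius 11; the cone at (5, 16) does not reach this height (z outside [14, 23.5]); the sphere at (3.5, 13.5) does not reach this height (|z−center|=11.400 > r=7); the cube at (-2.5, 12) (footprint 30×21) is included at this height; Merging all regions: the 2 present regions are separate (no shared area or edge), so areas and boundary lengths simply add and each stays a separate island — 2 connected regions; the cylinder at (-2, -1.5): section is a regular 8-gon, circumradius r=2.5; After intersecting: the r=2.5 cylinder at (-2, -1.5) lies inside the result so far, so the common part is the r=2.5 cylinder at (-2, -1.5) itself — 1 connected region. Overall, the cross-section is a single solid region. The nearest boundary edge runs (-0.23, -3.27)→(-2.00, -4.00); distance from the point to it = 0.45 mm. The point is not inside any of the regions above, so it lies outside the cross-section (0.45 mm from the nearest boundary).

outside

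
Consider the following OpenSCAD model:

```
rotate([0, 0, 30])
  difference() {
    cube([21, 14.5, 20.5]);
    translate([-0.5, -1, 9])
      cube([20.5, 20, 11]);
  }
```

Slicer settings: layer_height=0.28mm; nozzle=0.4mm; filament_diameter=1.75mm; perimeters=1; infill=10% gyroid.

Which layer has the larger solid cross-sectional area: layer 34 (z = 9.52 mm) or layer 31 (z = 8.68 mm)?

Layer 34 (z = 9.52): the 21×14.5 cube contributes its full rectangle (area 304.50 mm²); the cube at (-0.5, -1) is present — its section is the full 20.5×20 rectangle (area 410.00 mm²); Taking the first minus the rest: starting from the 21×14.5 cube (304.50 mm²), the 20.5×20 cube at (-0.5, -1) partially overlaps it — only the 290.00 mm² overlap (of its 410.00 mm²) is removed, clipping the outline — area = 14.50 mm²; (whole slice rotated 30° about Z — lengths, areas and connectivity unchanged). So its area = 14.50 mm². Layer 31 (z = 8.68): the 21×14.5 cube contributes its full rectangle (area 304.50 mm²); the cube at (-0.5, -1) is not intersected at this z (z outside [9, 20]); Taking the first minus the rest: none of the subtracted shapes is present at this height, so the 21×14.5 cube is unchanged — area = 304.50 mm²; (rotated 30° about Z; rotation is an isometry so areas/perimeters/island counts are preserved). So its area = 304.50 mm². Layer 31 is larger (304.50 vs 14.50 mm²).

layer 31 (z = 8.68 mm)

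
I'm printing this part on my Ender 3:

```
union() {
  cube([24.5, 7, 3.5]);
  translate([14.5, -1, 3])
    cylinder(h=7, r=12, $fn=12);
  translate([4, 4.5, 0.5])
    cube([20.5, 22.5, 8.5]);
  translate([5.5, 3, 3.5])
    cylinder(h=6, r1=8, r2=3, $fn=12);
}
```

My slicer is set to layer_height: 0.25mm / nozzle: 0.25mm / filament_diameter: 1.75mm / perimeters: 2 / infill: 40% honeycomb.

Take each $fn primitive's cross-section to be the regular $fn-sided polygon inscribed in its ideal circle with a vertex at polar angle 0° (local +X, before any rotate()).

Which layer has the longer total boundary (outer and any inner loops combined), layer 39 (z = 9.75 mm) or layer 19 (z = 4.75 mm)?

layer 19 (z = 4.75 mm)

Layer 39 (z = 9.75): the cube is not intersected at this z (z outside [0, 3.5]); the r=12 cylinder at (14.5, -1) contributes a regular 12-gon of circumradius 12 (perimeter = 2·12·12.000·sin(180°/12) = 74.54 mm); the cube at (4, 4.5) is absent (z outside [0.5, 9]); the cone at (5.5, 3) does not reach this height (z outside [3.5, 9.5]); Taking the union: only the r=12 cylinder at (14.5, -1) is present, so the union is just that shape — boundary = 74.54 mm. So its perimeter = 74.54 mm. Layer 19 (z = 4.75): the cube is absent (z outside [0, 3.5]); the r=12 cylinder at (14.5, -1) gives a regular 12-gon of circumradius 12 (constant along its height) (perimeter = 2·12·12.000·sin(180°/12) = 74.54 mm); the cube at (4, 4.5) (footprint 20.5×22.5) is included at this height (perimeter 86.00 mm); the cone at (5.5, 3) contributes a regular 12-gon of circumradius 6.958 (interpolated between r1=8 and r2=3 at t=0.208) (perimeter = 2·12·6.958·sin(180°/12) = 43.22 mm); Taking the union: the regions partially overlap (shared area 191.76 mm²), so the edge portions inside another operand are dropped and the merged outline is re-measured after clipping — boundary = 118.78 mm. So its perimeter = 118.78 mm. Layer 19 is larger (118.78 vs 74.54 mm).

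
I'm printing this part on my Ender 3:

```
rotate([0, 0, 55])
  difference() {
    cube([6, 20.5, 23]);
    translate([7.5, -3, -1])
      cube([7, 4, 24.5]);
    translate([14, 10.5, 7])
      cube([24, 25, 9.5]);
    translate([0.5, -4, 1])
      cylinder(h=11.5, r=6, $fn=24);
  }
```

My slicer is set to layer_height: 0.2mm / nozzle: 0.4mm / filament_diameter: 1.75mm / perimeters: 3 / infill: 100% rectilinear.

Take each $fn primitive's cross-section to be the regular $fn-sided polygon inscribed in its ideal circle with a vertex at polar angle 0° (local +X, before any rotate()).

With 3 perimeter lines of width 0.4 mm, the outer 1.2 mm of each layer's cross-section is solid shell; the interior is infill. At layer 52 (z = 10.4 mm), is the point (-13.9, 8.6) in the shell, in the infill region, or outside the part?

outside

At z = 10.4 mm: the cube (footprint 6×20.5) is included at this height; the cube at (7.5, -3) (footprint 7×4) is included at this height; the cube at (14, 10.5) (footprint 24×25) is included at this height; the r=6 cylinder at (0.5, -4) gives a regular 24-gon of circumradius 6 (constant along its height); Subtracting the remaining from the first: starting from the 6×20.5 cube, the 7×4 cube at (7.5, -3) misses the remaining region (no effect); the 24×25 cube at (14, 10.5) misses the remaining region (no effect); the r=6 cylinder at (0.5, -4) partially overlaps it — only the 7.01 mm² overlap (of its 111.81 mm²) is removed, clipping the outline — 1 connected region; (rotated 55° about Z; rotation is an isometry so areas/perimeters/island counts are preserved). Overall, the cross-section is a single solid region. Undo the 55° rotation: the query point maps to (-0.928, 16.319) in the un-rotated model frame. The nearest boundary edge runs (0.00, 1.93)→(0.00, 20.50); distance from the point to it = 0.93 mm. The point is not inside any of the regions above, so it lies outside the cross-section (0.93 mm from the nearest boundary).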